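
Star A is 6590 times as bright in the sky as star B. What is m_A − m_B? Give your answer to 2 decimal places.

Pogson: Δm = −2.5 log₁₀(ratio) = −2.5 log₁₀(6590) = −2.5 × 3.8189 = -9.547
Star A is brighter, so it has the smaller magnitude: the difference is negative.

m_A − m_B ≈ -9.55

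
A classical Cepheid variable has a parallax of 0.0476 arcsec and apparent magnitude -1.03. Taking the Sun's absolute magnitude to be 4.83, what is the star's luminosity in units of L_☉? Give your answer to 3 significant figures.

d = 1/p = 1/0.0476″ = 21.01 pc
M = m − 5 log₁₀ d + 5 = -1.03 − 5·1.3224 + 5 = -2.642
M − M_☉ = -2.642 − 4.83 = -7.472
L/L_☉ = 10^(−0.4 × -7.472) = 974.5

L/L_☉ ≈ 975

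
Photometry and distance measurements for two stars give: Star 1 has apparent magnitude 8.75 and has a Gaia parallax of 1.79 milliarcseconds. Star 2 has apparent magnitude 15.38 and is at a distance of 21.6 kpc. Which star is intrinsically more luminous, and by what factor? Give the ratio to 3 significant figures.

Star 2 is more luminous, by a factor of 3.33.

Star 1: p = 1.79 mas = 1.79×10^-3″ → d = 1/p = 558.7 pc
Star 1: M = m − 5 log₁₀ d + 5 = 8.75 − 5·2.7471 + 5 = 0.014
Star 2: d = 21.6 kpc = 21600 pc
Star 2: M = m − 5 log₁₀ d + 5 = 15.38 − 5·4.3345 + 5 = -1.292
ΔM = M_1 − M_2 = 0.014 − (-1.292) = 1.307; smaller M is more luminous → Star 2.
L ratio = 10^(0.4 |ΔM|) = 10^0.523 = 3.331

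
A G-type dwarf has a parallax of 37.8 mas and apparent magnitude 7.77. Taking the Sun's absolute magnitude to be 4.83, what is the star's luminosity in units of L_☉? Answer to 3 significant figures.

d = 1/p = 1000/37.8 mas = 26.46 pc
M = m − 5 log₁₀ d + 5 = 7.77 − 5·1.4225 + 5 = 5.657
M − M_☉ = 5.657 − 4.83 = 0.827
L/L_☉ = 10^(−0.4 × 0.827) = 0.4667

L/L_☉ ≈ 0.467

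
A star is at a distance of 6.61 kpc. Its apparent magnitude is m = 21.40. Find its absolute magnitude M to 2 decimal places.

M ≈ 7.30

d = 6.61 kpc = 6610 pc
5 log₁₀(d/10 pc) = 5 log₁₀(6610) − 5 = 14.101
M = m − 5 log₁₀(d/10) = 21.40 − 14.101 = 7.299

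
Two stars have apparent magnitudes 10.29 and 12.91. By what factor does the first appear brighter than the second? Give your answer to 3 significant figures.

11.2

Magnitude difference = -2.62
Flux ratio = 10^(−0.4 Δm) = 10^(−0.4 × -2.62) = 10^1.048 = 11.17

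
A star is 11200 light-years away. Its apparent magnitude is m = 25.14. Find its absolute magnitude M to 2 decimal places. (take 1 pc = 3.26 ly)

M ≈ 12.46

d = 11200 ly / 3.26 = 3436 pc
5 log₁₀(d/10 pc) = 5 log₁₀(3436) − 5 = 12.680
M = m − 5 log₁₀(d/10) = 25.14 − 12.680 = 12.460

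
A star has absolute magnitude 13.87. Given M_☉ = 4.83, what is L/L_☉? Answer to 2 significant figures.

L/L_☉ ≈ 2.4×10^-4

M − M_☉ = 13.87 − 4.83 = 9.040
L/L_☉ = 10^(−0.4 (M − M_☉)) = 10^-3.616 = 2.421×10^-4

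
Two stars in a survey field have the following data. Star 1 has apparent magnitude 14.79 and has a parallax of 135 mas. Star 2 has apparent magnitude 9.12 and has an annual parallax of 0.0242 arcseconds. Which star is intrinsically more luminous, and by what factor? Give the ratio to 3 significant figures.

Star 2 is more luminous, by a factor of 5770.

Star 1: p = 135 mas = 0.135″ → d = 1/p = 7.407 pc
Star 1: M = m − 5 log₁₀ d + 5 = 14.79 − 5·0.8697 + 5 = 15.442
Star 2: d = 1/p = 1/0.0242″ = 41.32 pc
Star 2: M = m − 5 log₁₀ d + 5 = 9.12 − 5·1.6162 + 5 = 6.039
ΔM = M_1 − M_2 = 15.442 − (6.039) = 9.403; smaller M is more luminous → Star 2.
L ratio = 10^(0.4 |ΔM|) = 10^3.761 = 5768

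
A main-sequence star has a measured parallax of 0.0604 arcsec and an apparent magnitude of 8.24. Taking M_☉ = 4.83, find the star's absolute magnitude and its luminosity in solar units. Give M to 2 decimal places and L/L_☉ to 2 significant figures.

M ≈ 7.15; L/L_☉ ≈ 0.12

d = 1/p = 1/0.0604″ = 16.56 pc
M = m − 5 log₁₀ d + 5 = 8.24 − 5·1.2190 + 5 = 7.145
M − M_☉ = 7.145 − 4.83 = 2.315
L/L_☉ = 10^(−0.4 × 2.315) = 0.1186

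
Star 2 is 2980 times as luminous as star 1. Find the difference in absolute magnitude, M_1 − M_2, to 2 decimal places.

Pogson: ΔM = −2.5 log₁₀(ratio) = −2.5 log₁₀(2980) = −2.5 × 3.4742 = -8.686
Star 2 is brighter so has the smaller magnitude: M_1 − M_2 is positive.

M_1 − M_2 ≈ 8.69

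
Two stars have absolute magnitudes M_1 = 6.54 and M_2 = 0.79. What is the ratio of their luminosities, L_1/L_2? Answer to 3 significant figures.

ΔM = M_1 − M_2 = 5.75
L_1/L_2 = 10^(−0.4 ΔM) = 10^-2.300 = 5.012×10^-3

L_1/L_2 ≈ 5.01×10^-3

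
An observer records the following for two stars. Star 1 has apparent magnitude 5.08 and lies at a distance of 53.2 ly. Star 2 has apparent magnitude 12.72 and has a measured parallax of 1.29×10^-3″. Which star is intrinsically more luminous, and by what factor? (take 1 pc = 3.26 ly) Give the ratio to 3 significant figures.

Star 2 is more luminous, by a factor of 1.98.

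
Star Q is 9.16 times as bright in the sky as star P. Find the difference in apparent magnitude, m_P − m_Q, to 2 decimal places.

m_P − m_Q ≈ 2.40

Pogson: Δm = −2.5 log₁₀(ratio) = −2.5 log₁₀(9.16) = −2.5 × 0.9619 = -2.405
Star Q is brighter so has the smaller magnitude: m_P − m_Q is positive.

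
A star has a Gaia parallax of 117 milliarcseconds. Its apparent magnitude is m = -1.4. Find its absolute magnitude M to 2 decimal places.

M ≈ -1.06

p = 117 mas = 0.117″ → d = 1/p = 8.547 pc
5 log₁₀(d/10 pc) = 5 log₁₀(8.547) − 5 = -0.341
M = m − 5 log₁₀(d/10) = -1.4 + 0.341 = -1.059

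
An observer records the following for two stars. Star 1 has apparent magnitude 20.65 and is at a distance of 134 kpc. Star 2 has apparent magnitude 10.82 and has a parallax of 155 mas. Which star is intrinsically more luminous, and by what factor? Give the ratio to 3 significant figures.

Star 1: d = 134 kpc = 134000 pc
Star 1: M = m − 5 log₁₀ d + 5 = 20.65 − 5·5.1271 + 5 = 0.014
Star 2: p = 155 mas = 0.155″ → d = 1/p = 6.452 pc
Star 2: M = m − 5 log₁₀ d + 5 = 10.82 − 5·0.8097 + 5 = 11.772
ΔM = M_1 − M_2 = 0.014 − (11.772) = -11.757; smaller M is more luminous → Star 1.
L ratio = 10^(0.4 |ΔM|) = 10^4.703 = 50450

Star 1 is more luminous, by a factor of 50500.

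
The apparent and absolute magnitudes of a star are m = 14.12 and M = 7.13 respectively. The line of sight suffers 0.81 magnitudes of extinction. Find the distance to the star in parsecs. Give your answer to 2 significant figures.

d ≈ 170 pc

m − M = 5 log₁₀(d/10 pc) + A  ⇒  14.12 − (7.13) − 0.81 = 5 log₁₀(d/10)
6.180 = 5 log₁₀(d/10)
log₁₀ d = (m − M − A)/5 + 1 = 2.2360
d = 10^2.2360 = 172.2 pc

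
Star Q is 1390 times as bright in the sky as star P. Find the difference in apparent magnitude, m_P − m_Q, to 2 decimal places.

m_P − m_Q ≈ 7.86

Pogson: Δm = −2.5 log₁₀(ratio) = −2.5 log₁₀(1390) = −2.5 × 3.1430 = -7.858
Star Q is brighter so has the smaller magnitude: m_P − m_Q is positive.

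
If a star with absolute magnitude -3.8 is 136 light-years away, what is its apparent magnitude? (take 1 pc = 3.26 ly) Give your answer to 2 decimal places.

d = 136 ly / 3.26 = 41.72 pc
m = M + 5 log₁₀ d − 5 = -3.8 + 5·1.6203 − 5 = -0.698

m ≈ -0.70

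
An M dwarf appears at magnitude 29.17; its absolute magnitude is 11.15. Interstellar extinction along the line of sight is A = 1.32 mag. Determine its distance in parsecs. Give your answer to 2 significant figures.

m − M = 5 log₁₀(d/10 pc) + A  ⇒  29.17 − (11.15) − 1.32 = 5 log₁₀(d/10)
16.700 = 5 log₁₀(d/10)
log₁₀ d = (m − M − A)/5 + 1 = 4.3400
d = 10^4.3400 = 21880 pc

d ≈ 22000 pc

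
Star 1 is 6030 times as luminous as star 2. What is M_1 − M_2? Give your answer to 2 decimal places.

M_1 − M_2 ≈ -9.45

Pogson: ΔM = −2.5 log₁₀(ratio) = −2.5 log₁₀(6030) = −2.5 × 3.7803 = -9.451
Star 1 is brighter, so it has the smaller magnitude: the difference is negative.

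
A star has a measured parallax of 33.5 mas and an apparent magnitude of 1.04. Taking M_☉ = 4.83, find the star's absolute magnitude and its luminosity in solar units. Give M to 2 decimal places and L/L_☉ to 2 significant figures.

d = 1/p = 1000/33.5 mas = 29.85 pc
M = m − 5 log₁₀ d + 5 = 1.04 − 5·1.4750 + 5 = -1.335
M − M_☉ = -1.335 − 4.83 = -6.165
L/L_☉ = 10^(−0.4 × -6.165) = 292.4

M ≈ -1.33; L/L_☉ ≈ 290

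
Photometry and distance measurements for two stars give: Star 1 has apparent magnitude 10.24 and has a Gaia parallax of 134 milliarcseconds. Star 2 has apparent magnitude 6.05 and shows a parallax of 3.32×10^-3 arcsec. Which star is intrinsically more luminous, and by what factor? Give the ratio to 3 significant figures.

Star 2 is more luminous, by a factor of 77300.

Star 1: p = 134 mas = 0.134″ → d = 1/p = 7.463 pc
Star 1: M = m − 5 log₁₀ d + 5 = 10.24 − 5·0.8729 + 5 = 10.876
Star 2: d = 1/p = 1/3.32×10^-3″ = 301.2 pc
Star 2: M = m − 5 log₁₀ d + 5 = 6.05 − 5·2.4789 + 5 = -1.344
ΔM = M_1 − M_2 = 10.876 − (-1.344) = 12.220; smaller M is more luminous → Star 2.
L ratio = 10^(0.4 |ΔM|) = 10^4.888 = 77260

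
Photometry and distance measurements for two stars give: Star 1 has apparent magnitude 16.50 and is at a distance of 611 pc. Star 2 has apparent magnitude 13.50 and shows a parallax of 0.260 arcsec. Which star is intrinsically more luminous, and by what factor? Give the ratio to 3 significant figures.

Star 1: M = m − 5 log₁₀ d + 5 = 16.50 − 5·2.7860 + 5 = 7.570
Star 2: d = 1/p = 1/0.260″ = 3.846 pc
Star 2: M = m − 5 log₁₀ d + 5 = 13.50 − 5·0.5850 + 5 = 15.575
ΔM = M_1 − M_2 = 7.570 − (15.575) = -8.005; smaller M is more luminous → Star 1.
L ratio = 10^(0.4 |ΔM|) = 10^3.202 = 1592

Star 1 is more luminous, by a factor of 1590.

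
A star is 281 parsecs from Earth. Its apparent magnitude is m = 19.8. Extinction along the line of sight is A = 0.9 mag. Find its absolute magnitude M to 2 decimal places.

5 log₁₀(d/10 pc) = 5 log₁₀(281.0) − 5 = 7.244
M = m − 5 log₁₀(d/10) − A = 19.8 − 7.244 − 0.9 = 11.656

M ≈ 11.66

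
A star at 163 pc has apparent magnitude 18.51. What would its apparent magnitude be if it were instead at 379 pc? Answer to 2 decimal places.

Flux ∝ 1/d², so Δm = 5 log₁₀(d₂/d₁) = 5 log₁₀(379/163) = 1.832
m₂ = m₁ + Δm = 18.51 + (1.832) = 20.342

m ≈ 20.34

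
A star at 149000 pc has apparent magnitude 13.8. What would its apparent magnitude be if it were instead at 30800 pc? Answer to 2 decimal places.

m ≈ 10.38

Flux ∝ 1/d², so Δm = 5 log₁₀(d₂/d₁) = 5 log₁₀(30800/149000) = -3.423
m₂ = m₁ + Δm = 13.8 + (-3.423) = 10.377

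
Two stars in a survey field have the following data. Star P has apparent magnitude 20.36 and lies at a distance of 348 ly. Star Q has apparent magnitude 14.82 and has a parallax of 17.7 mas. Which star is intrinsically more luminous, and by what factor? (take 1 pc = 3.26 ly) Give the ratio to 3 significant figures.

Star P: d = 348 ly / 3.26 = 106.7 pc
Star P: M = m − 5 log₁₀ d + 5 = 20.36 − 5·2.0284 + 5 = 15.218
Star Q: p = 17.7 mas = 0.0177″ → d = 1/p = 56.50 pc
Star Q: M = m − 5 log₁₀ d + 5 = 14.82 − 5·1.7520 + 5 = 11.060
ΔM = M_P − M_Q = 15.218 − (11.060) = 4.158; smaller M is more luminous → Star Q.
L ratio = 10^(0.4 |ΔM|) = 10^1.663 = 46.06

Star Q is more luminous, by a factor of 46.1.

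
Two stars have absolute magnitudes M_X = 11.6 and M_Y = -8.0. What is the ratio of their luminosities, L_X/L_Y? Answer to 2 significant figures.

L_X/L_Y ≈ 1.4×10^-8

ΔM = M_X − M_Y = 19.6
L_X/L_Y = 10^(−0.4 ΔM) = 10^-7.840 = 1.445×10^-8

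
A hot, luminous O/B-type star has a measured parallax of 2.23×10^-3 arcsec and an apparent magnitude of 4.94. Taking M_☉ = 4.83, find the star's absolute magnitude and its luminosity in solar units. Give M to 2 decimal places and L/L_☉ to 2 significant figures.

M ≈ -3.32; L/L_☉ ≈ 1800

d = 1/p = 1/2.23×10^-3″ = 448.4 pc
M = m − 5 log₁₀ d + 5 = 4.94 − 5·2.6517 + 5 = -3.318
M − M_☉ = -3.318 − 4.83 = -8.148
L/L_☉ = 10^(−0.4 × -8.148) = 1817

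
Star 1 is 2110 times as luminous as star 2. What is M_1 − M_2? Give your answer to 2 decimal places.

M_1 − M_2 ≈ -8.31

Pogson: ΔM = −2.5 log₁₀(ratio) = −2.5 log₁₀(2110) = −2.5 × 3.3243 = -8.311
Star 1 is brighter, so it has the smaller magnitude: the difference is negative.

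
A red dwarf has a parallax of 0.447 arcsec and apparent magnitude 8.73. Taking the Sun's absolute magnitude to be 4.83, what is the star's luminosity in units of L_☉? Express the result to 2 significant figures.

d = 1/p = 1/0.447″ = 2.237 pc
M = m − 5 log₁₀ d + 5 = 8.73 − 5·0.3497 + 5 = 11.982
M − M_☉ = 11.982 − 4.83 = 7.152
L/L_☉ = 10^(−0.4 × 7.152) = 1.378×10^-3

L/L_☉ ≈ 1.4×10^-3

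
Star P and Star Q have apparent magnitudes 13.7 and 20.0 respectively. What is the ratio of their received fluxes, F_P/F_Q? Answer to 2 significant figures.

Δm = 13.7 − (20.0) = -6.3
Flux ratio = 10^(−0.4 Δm) = 10^(−0.4 × -6.3) = 10^2.520 = 331.1

F_P/F_Q ≈ 330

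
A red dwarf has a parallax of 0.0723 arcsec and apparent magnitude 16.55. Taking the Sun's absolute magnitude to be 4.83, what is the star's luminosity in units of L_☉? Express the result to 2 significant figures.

d = 1/p = 1/0.0723″ = 13.83 pc
M = m − 5 log₁₀ d + 5 = 16.55 − 5·1.1409 + 5 = 15.846
M − M_☉ = 15.846 − 4.83 = 11.016
L/L_☉ = 10^(−0.4 × 11.016) = 3.924×10^-5

L/L_☉ ≈ 3.9×10^-5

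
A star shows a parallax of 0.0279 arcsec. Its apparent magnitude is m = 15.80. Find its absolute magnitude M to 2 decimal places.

d = 1/p = 1/0.0279″ = 35.84 pc
5 log₁₀(d/10 pc) = 5 log₁₀(35.84) − 5 = 2.772
M = m − 5 log₁₀(d/10) = 15.80 − 2.772 = 13.028

M ≈ 13.03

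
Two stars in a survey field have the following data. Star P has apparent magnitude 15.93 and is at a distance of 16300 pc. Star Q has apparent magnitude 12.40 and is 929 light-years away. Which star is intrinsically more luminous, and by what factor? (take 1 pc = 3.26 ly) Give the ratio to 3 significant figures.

Star P is more luminous, by a factor of 127.

Star P: M = m − 5 log₁₀ d + 5 = 15.93 − 5·4.2122 + 5 = -0.131
Star Q: d = 929 ly / 3.26 = 285.0 pc
Star Q: M = m − 5 log₁₀ d + 5 = 12.40 − 5·2.4548 + 5 = 5.126
ΔM = M_P − M_Q = -0.131 − (5.126) = -5.257; smaller M is more luminous → Star P.
L ratio = 10^(0.4 |ΔM|) = 10^2.103 = 126.7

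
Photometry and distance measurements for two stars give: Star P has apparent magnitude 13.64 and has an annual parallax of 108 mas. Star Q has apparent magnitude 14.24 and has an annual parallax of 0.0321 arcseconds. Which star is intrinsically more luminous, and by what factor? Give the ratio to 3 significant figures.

Star Q is more luminous, by a factor of 6.51.

Star P: p = 108 mas = 0.108″ → d = 1/p = 9.259 pc
Star P: M = m − 5 log₁₀ d + 5 = 13.64 − 5·0.9666 + 5 = 13.807
Star Q: d = 1/p = 1/0.0321″ = 31.15 pc
Star Q: M = m − 5 log₁₀ d + 5 = 14.24 − 5·1.4935 + 5 = 11.773
ΔM = M_P − M_Q = 13.807 − (11.773) = 2.035; smaller M is more luminous → Star Q.
L ratio = 10^(0.4 |ΔM|) = 10^0.814 = 6.514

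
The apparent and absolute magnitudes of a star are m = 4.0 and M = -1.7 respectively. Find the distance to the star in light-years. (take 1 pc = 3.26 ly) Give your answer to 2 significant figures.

μ = m − M = 5.700
m − M = 5 log₁₀ d − 5
log₁₀ d = (m − M)/5 + 1 = 2.1400
d = 10^2.1400 = 138.0 pc
= 450.0 ly

d ≈ 450 ly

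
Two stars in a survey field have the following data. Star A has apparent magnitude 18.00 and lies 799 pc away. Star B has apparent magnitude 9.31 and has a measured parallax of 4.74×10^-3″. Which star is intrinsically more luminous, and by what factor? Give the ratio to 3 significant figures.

Star B is more luminous, by a factor of 209.

Star A: M = m − 5 log₁₀ d + 5 = 18.00 − 5·2.9025 + 5 = 8.487
Star B: d = 1/p = 1/4.74×10^-3″ = 211.0 pc
Star B: M = m − 5 log₁₀ d + 5 = 9.31 − 5·2.3242 + 5 = 2.689
ΔM = M_A − M_B = 8.487 − (2.689) = 5.798; smaller M is more luminous → Star B.
L ratio = 10^(0.4 |ΔM|) = 10^2.319 = 208.6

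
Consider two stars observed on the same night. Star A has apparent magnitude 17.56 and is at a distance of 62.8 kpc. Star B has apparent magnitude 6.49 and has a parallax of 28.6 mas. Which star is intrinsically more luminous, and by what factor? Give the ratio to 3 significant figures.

Star A is more luminous, by a factor of 120.

Star A: d = 62.8 kpc = 62800 pc
Star A: M = m − 5 log₁₀ d + 5 = 17.56 − 5·4.7980 + 5 = -1.430
Star B: p = 28.6 mas = 0.0286″ → d = 1/p = 34.97 pc
Star B: M = m − 5 log₁₀ d + 5 = 6.49 − 5·1.5436 + 5 = 3.772
ΔM = M_A − M_B = -1.430 − (3.772) = -5.202; smaller M is more luminous → Star A.
L ratio = 10^(0.4 |ΔM|) = 10^2.081 = 120.4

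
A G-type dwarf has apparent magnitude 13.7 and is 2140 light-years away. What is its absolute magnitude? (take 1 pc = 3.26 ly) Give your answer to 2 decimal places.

d = 2140 ly / 3.26 = 656.4 pc
5 log₁₀(d/10 pc) = 5 log₁₀(656.4) − 5 = 9.086
M = m − 5 log₁₀(d/10) = 13.7 − 9.086 = 4.614

M ≈ 4.61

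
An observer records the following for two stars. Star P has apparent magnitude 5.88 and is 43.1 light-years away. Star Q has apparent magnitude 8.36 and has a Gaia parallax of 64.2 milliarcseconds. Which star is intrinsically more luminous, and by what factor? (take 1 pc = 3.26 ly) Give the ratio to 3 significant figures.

Star P is more luminous, by a factor of 7.07.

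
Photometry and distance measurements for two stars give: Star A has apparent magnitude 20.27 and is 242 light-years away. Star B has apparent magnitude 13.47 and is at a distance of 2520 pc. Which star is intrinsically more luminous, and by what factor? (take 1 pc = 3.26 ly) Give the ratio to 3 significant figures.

Star A: d = 242 ly / 3.26 = 74.23 pc
Star A: M = m − 5 log₁₀ d + 5 = 20.27 − 5·1.8706 + 5 = 15.917
Star B: M = m − 5 log₁₀ d + 5 = 13.47 − 5·3.4014 + 5 = 1.463
ΔM = M_A − M_B = 15.917 − (1.463) = 14.454; smaller M is more luminous → Star B.
L ratio = 10^(0.4 |ΔM|) = 10^5.782 = 604800

Star B is more luminous, by a factor of 605000.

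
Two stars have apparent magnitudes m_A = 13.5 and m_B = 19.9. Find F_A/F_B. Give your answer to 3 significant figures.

F_A/F_B ≈ 363

Magnitude difference = -6.4
Flux ratio = 10^(−0.4 Δm) = 10^(−0.4 × -6.4) = 10^2.560 = 363.1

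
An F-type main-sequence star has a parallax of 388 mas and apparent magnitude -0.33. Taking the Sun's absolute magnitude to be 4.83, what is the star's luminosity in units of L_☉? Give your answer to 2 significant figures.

L/L_☉ ≈ 7.7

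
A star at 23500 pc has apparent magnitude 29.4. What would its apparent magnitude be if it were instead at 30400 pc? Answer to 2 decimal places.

m ≈ 29.96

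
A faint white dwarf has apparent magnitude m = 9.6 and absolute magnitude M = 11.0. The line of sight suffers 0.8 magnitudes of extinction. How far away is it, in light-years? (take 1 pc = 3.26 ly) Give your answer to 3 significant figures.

d ≈ 11.8 ly

m − M = 5 log₁₀(d/10 pc) + A  ⇒  9.6 − (11.0) − 0.8 = 5 log₁₀(d/10)
-2.200 = 5 log₁₀(d/10)
log₁₀ d = (m − M − A)/5 + 1 = 0.5600
d = 10^0.5600 = 3.631 pc
= 11.84 ly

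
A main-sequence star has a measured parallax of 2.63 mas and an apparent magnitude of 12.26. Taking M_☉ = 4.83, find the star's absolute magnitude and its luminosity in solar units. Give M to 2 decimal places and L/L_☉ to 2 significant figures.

M ≈ 4.36; L/L_☉ ≈ 1.5

d = 1/p = 1000/2.63 mas = 380.2 pc
M = m − 5 log₁₀ d + 5 = 12.26 − 5·2.5800 + 5 = 4.360
M − M_☉ = 4.360 − 4.83 = -0.470
L/L_☉ = 10^(−0.4 × -0.470) = 1.542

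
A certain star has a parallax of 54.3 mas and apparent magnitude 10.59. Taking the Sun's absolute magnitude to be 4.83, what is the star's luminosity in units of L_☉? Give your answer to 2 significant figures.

d = 1/p = 1000/54.3 mas = 18.42 pc
M = m − 5 log₁₀ d + 5 = 10.59 − 5·1.2652 + 5 = 9.264
M − M_☉ = 9.264 − 4.83 = 4.434
L/L_☉ = 10^(−0.4 × 4.434) = 0.01684

L/L_☉ ≈ 0.017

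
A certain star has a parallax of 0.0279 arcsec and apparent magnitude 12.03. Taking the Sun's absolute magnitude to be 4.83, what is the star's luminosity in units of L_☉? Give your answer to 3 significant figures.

d = 1/p = 1/0.0279″ = 35.84 pc
M = m − 5 log₁₀ d + 5 = 12.03 − 5·1.5544 + 5 = 9.258
M − M_☉ = 9.258 − 4.83 = 4.428
L/L_☉ = 10^(−0.4 × 4.428) = 0.01694

L/L_☉ ≈ 0.0169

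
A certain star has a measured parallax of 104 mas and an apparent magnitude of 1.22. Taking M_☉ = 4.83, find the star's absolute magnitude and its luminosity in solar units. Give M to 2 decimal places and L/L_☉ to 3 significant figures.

M ≈ 1.31; L/L_☉ ≈ 25.7

d = 1/p = 1000/104 mas = 9.615 pc
M = m − 5 log₁₀ d + 5 = 1.22 − 5·0.9830 + 5 = 1.305
M − M_☉ = 1.305 − 4.83 = -3.525
L/L_☉ = 10^(−0.4 × -3.525) = 25.70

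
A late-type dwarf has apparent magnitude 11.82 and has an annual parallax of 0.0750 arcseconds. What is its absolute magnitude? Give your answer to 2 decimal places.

d = 1/p = 1/0.0750″ = 13.33 pc
5 log₁₀(d/10 pc) = 5 log₁₀(13.33) − 5 = 0.625
M = m − 5 log₁₀(d/10) = 11.82 − 0.625 = 11.195

M ≈ 11.20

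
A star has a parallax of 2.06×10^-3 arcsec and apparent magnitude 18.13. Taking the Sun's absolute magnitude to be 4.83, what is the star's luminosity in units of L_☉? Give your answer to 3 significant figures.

L/L_☉ ≈ 0.0113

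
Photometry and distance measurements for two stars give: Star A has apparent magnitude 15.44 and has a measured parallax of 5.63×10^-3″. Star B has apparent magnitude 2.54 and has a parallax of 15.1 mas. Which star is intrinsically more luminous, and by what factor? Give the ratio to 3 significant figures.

Star B is more luminous, by a factor of 20100.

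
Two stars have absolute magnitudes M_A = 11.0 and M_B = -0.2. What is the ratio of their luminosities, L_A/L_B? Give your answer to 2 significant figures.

ΔM = M_A − M_B = 11.2
L_A/L_B = 10^(−0.4 ΔM) = 10^-4.480 = 3.311×10^-5

L_A/L_B ≈ 3.3×10^-5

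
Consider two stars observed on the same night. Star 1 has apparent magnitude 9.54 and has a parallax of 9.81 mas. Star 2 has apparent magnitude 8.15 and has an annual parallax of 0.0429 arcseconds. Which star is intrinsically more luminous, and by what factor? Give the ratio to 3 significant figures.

Star 1: p = 9.81 mas = 9.81×10^-3″ → d = 1/p = 101.9 pc
Star 1: M = m − 5 log₁₀ d + 5 = 9.54 − 5·2.0083 + 5 = 4.498
Star 2: d = 1/p = 1/0.0429″ = 23.31 pc
Star 2: M = m − 5 log₁₀ d + 5 = 8.15 − 5·1.3675 + 5 = 6.312
ΔM = M_1 − M_2 = 4.498 − (6.312) = -1.814; smaller M is more luminous → Star 1.
L ratio = 10^(0.4 |ΔM|) = 10^0.726 = 5.316

Star 1 is more luminous, by a factor of 5.32.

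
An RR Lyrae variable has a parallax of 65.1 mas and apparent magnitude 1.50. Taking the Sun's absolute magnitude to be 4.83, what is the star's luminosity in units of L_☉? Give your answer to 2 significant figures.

d = 1/p = 1000/65.1 mas = 15.36 pc
M = m − 5 log₁₀ d + 5 = 1.50 − 5·1.1864 + 5 = 0.568
M − M_☉ = 0.568 − 4.83 = -4.262
L/L_☉ = 10^(−0.4 × -4.262) = 50.68

L/L_☉ ≈ 51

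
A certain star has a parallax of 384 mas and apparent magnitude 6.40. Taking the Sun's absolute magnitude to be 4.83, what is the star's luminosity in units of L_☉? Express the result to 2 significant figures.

L/L_☉ ≈ 0.016

d = 1/p = 1000/384 mas = 2.604 pc
M = m − 5 log₁₀ d + 5 = 6.40 − 5·0.4157 + 5 = 9.322
M − M_☉ = 9.322 − 4.83 = 4.492
L/L_☉ = 10^(−0.4 × 4.492) = 0.01597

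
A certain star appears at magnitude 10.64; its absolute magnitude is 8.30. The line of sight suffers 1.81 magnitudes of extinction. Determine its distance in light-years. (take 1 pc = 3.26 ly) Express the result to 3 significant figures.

m − M = 5 log₁₀(d/10 pc) + A  ⇒  10.64 − (8.30) − 1.81 = 5 log₁₀(d/10)
0.530 = 5 log₁₀(d/10)
log₁₀ d = (m − M − A)/5 + 1 = 1.1060
d = 10^1.1060 = 12.76 pc
= 41.61 ly

d ≈ 41.6 ly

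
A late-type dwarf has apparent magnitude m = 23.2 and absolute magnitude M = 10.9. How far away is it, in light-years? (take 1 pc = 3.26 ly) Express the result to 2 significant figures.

Distance modulus: m − M = 23.2 − (10.9) = 12.300
m − M = 5 log₁₀ d − 5
log₁₀ d = (m − M)/5 + 1 = 3.4600
d = 10^3.4600 = 2884 pc
= 9402 ly

d ≈ 9400 ly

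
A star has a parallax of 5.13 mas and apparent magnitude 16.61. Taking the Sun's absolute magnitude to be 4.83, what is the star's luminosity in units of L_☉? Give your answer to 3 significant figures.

L/L_☉ ≈ 7.38×10^-3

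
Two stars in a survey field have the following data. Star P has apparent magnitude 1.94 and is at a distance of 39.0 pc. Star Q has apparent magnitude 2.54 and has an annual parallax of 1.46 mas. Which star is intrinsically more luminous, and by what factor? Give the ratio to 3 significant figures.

Star P: M = m − 5 log₁₀ d + 5 = 1.94 − 5·1.5911 + 5 = -1.015
Star Q: p = 1.46 mas = 1.46×10^-3″ → d = 1/p = 684.9 pc
Star Q: M = m − 5 log₁₀ d + 5 = 2.54 − 5·2.8356 + 5 = -6.638
ΔM = M_P − M_Q = -1.015 − (-6.638) = 5.623; smaller M is more luminous → Star Q.
L ratio = 10^(0.4 |ΔM|) = 10^2.249 = 177.5

Star Q is more luminous, by a factor of 177.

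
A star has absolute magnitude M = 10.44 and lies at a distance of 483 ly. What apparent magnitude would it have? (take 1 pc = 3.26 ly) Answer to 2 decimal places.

d = 483 ly / 3.26 = 148.2 pc
m = M + 5 log₁₀ d − 5 = 10.44 + 5·2.1707 − 5 = 16.294

m ≈ 16.29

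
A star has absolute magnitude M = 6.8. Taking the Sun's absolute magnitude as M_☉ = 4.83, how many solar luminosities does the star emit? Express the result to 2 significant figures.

M − M_☉ = 6.8 − 4.83 = 1.970
L/L_☉ = 10^(−0.4 (M − M_☉)) = 10^-0.788 = 0.1629

L/L_☉ ≈ 0.16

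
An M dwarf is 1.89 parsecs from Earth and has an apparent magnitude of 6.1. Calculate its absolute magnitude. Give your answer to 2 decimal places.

5 log₁₀(d/10 pc) = 5 log₁₀(1.890) − 5 = -3.618
M = m − 5 log₁₀(d/10) = 6.1 + 3.618 = 9.718

M ≈ 9.72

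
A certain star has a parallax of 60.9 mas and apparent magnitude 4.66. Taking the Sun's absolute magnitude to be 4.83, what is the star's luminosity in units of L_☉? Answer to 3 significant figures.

L/L_☉ ≈ 3.15

d = 1/p = 1000/60.9 mas = 16.42 pc
M = m − 5 log₁₀ d + 5 = 4.66 − 5·1.2154 + 5 = 3.583
M − M_☉ = 3.583 − 4.83 = -1.247
L/L_☉ = 10^(−0.4 × -1.247) = 3.153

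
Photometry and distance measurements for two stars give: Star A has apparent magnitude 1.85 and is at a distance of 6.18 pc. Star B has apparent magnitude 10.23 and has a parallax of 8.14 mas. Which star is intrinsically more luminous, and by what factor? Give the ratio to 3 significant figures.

Star A: M = m − 5 log₁₀ d + 5 = 1.85 − 5·0.7910 + 5 = 2.895
Star B: p = 8.14 mas = 8.14×10^-3″ → d = 1/p = 122.9 pc
Star B: M = m − 5 log₁₀ d + 5 = 10.23 − 5·2.0894 + 5 = 4.783
ΔM = M_A − M_B = 2.895 − (4.783) = -1.888; smaller M is more luminous → Star A.
L ratio = 10^(0.4 |ΔM|) = 10^0.755 = 5.691

Star A is more luminous, by a factor of 5.69.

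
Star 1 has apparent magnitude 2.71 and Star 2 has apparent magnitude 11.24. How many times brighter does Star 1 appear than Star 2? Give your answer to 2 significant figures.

Δm = 2.71 − (11.24) = -8.53
Flux ratio = 10^(−0.4 Δm) = 10^(−0.4 × -8.53) = 10^3.412 = 2582

2600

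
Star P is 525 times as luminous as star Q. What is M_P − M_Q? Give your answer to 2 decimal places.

M_P − M_Q ≈ -6.80

Pogson: ΔM = −2.5 log₁₀(ratio) = −2.5 log₁₀(525) = −2.5 × 2.7202 = -6.800
Star P is brighter, so it has the smaller magnitude: the difference is negative.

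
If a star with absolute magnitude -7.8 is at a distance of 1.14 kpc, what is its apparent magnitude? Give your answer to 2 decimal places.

d = 1.14 kpc = 1140 pc
m = M + 5 log₁₀ d − 5 = -7.8 + 5·3.0569 − 5 = 2.485

m ≈ 2.48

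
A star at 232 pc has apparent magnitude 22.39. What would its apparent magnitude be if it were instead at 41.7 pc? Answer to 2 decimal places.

Flux ∝ 1/d², so Δm = 5 log₁₀(d₂/d₁) = 5 log₁₀(41.7/232) = -3.727
m₂ = m₁ + Δm = 22.39 + (-3.727) = 18.663

m ≈ 18.66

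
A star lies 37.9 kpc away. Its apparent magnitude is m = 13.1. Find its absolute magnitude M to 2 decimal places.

d = 37.9 kpc = 37900 pc
5 log₁₀(d/10 pc) = 5 log₁₀(37900) − 5 = 17.893
M = m − 5 log₁₀(d/10) = 13.1 − 17.893 = -4.793

M ≈ -4.79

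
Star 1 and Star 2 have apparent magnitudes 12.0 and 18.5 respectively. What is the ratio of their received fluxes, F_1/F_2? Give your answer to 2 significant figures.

F_1/F_2 ≈ 400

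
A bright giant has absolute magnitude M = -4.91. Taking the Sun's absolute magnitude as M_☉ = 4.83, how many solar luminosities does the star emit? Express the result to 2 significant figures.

M − M_☉ = -4.91 − 4.83 = -9.740
L/L_☉ = 10^(−0.4 (M − M_☉)) = 10^3.896 = 7870

L/L_☉ ≈ 7900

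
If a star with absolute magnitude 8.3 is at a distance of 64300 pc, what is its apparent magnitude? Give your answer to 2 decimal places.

m = M + 5 log₁₀ d − 5 = 8.3 + 5·4.8082 − 5 = 27.341

m ≈ 27.34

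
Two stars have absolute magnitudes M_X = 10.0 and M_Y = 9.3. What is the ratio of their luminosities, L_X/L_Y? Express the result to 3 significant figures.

L_X/L_Y ≈ 0.525

ΔM = M_X − M_Y = 0.7
L_X/L_Y = 10^(−0.4 ΔM) = 10^-0.280 = 0.5248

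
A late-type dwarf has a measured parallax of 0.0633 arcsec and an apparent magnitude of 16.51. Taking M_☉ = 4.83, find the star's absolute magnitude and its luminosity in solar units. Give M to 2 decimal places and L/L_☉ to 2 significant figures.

d = 1/p = 1/0.0633″ = 15.80 pc
M = m − 5 log₁₀ d + 5 = 16.51 − 5·1.1986 + 5 = 15.517
M − M_☉ = 15.517 − 4.83 = 10.687
L/L_☉ = 10^(−0.4 × 10.687) = 5.311×10^-5

M ≈ 15.52; L/L_☉ ≈ 5.3×10^-5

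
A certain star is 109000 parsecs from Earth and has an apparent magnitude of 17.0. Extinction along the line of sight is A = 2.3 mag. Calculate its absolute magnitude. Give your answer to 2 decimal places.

M ≈ -5.49

5 log₁₀(d/10 pc) = 5 log₁₀(109000) − 5 = 20.187
M = m − 5 log₁₀(d/10) − A = 17.0 − 20.187 − 2.3 = -5.487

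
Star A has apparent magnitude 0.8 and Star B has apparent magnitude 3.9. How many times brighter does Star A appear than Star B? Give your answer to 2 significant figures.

17

Magnitude difference = -3.1
Flux ratio = 10^(−0.4 Δm) = 10^(−0.4 × -3.1) = 10^1.240 = 17.38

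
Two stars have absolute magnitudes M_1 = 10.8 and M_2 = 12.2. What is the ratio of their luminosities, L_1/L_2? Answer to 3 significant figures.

L_1/L_2 ≈ 3.63

ΔM = M_1 − M_2 = -1.4
L_1/L_2 = 10^(−0.4 ΔM) = 10^0.560 = 3.631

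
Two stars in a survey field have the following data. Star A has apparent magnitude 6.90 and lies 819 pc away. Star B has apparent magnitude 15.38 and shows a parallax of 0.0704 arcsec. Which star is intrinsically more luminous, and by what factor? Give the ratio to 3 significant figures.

Star A is more luminous, by a factor of 8.20×10^6.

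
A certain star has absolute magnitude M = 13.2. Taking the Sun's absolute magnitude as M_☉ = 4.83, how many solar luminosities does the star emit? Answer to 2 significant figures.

M − M_☉ = 13.2 − 4.83 = 8.370
L/L_☉ = 10^(−0.4 (M − M_☉)) = 10^-3.348 = 4.487×10^-4

L/L_☉ ≈ 4.5×10^-4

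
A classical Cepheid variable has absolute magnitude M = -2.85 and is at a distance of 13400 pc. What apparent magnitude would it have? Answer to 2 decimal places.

m = M + 5 log₁₀ d − 5 = -2.85 + 5·4.1271 − 5 = 12.786

m ≈ 12.79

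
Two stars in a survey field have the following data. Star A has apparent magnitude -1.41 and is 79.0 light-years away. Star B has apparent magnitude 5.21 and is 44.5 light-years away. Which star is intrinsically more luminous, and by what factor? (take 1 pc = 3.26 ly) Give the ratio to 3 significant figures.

Star A: d = 79.0 ly / 3.26 = 24.23 pc
Star A: M = m − 5 log₁₀ d + 5 = -1.41 − 5·1.3844 + 5 = -3.332
Star B: d = 44.5 ly / 3.26 = 13.65 pc
Star B: M = m − 5 log₁₀ d + 5 = 5.21 − 5·1.1351 + 5 = 4.534
ΔM = M_A − M_B = -3.332 − (4.534) = -7.866; smaller M is more luminous → Star A.
L ratio = 10^(0.4 |ΔM|) = 10^3.147 = 1401

Star A is more luminous, by a factor of 1400.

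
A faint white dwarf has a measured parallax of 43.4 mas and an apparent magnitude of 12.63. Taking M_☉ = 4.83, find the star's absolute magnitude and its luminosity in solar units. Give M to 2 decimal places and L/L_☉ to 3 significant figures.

d = 1/p = 1000/43.4 mas = 23.04 pc
M = m − 5 log₁₀ d + 5 = 12.63 − 5·1.3625 + 5 = 10.817
M − M_☉ = 10.817 − 4.83 = 5.987
L/L_☉ = 10^(−0.4 × 5.987) = 4.027×10^-3

M ≈ 10.82; L/L_☉ ≈ 4.03×10^-3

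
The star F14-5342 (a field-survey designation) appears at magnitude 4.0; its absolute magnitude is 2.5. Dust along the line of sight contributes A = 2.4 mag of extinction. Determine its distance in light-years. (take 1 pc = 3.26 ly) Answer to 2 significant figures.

m − M = 5 log₁₀(d/10 pc) + A  ⇒  4.0 − (2.5) − 2.4 = 5 log₁₀(d/10)
-0.900 = 5 log₁₀(d/10)
log₁₀ d = (m − M − A)/5 + 1 = 0.8200
d = 10^0.8200 = 6.607 pc
= 21.54 ly

d ≈ 22 ly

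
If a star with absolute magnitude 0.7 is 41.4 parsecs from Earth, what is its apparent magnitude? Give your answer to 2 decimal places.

m = M + 5 log₁₀ d − 5 = 0.7 + 5·1.6170 − 5 = 3.785

m ≈ 3.79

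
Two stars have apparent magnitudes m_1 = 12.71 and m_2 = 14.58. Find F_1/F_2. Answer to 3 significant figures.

Magnitude difference = -1.87
Flux ratio = 10^(−0.4 Δm) = 10^(−0.4 × -1.87) = 10^0.748 = 5.598

F_1/F_2 ≈ 5.60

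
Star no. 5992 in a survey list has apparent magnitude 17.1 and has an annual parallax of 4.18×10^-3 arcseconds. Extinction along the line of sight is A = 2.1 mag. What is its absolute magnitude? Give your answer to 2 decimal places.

d = 1/p = 1/4.18×10^-3″ = 239.2 pc
5 log₁₀(d/10 pc) = 5 log₁₀(239.2) − 5 = 6.894
M = m − 5 log₁₀(d/10) − A = 17.1 − 6.894 − 2.1 = 8.106

M ≈ 8.11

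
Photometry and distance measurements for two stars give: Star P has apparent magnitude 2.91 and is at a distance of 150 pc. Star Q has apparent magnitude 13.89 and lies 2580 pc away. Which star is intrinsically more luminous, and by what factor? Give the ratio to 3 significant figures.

Star P is more luminous, by a factor of 83.4.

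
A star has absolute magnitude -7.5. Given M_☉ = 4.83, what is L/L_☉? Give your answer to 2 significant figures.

L/L_☉ ≈ 86000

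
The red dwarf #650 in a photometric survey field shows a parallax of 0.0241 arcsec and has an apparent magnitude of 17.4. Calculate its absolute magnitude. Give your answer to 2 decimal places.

M ≈ 14.31

d = 1/p = 1/0.0241″ = 41.49 pc
5 log₁₀(d/10 pc) = 5 log₁₀(41.49) − 5 = 3.090
M = m − 5 log₁₀(d/10) = 17.4 − 3.090 = 14.310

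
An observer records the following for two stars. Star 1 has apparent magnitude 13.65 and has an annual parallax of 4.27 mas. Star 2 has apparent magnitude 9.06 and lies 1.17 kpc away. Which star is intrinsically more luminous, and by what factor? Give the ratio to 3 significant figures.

Star 2 is more luminous, by a factor of 1710.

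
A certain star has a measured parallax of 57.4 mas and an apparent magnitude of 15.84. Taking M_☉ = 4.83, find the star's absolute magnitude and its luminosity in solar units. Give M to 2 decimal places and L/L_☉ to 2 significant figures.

M ≈ 14.63; L/L_☉ ≈ 1.2×10^-4

d = 1/p = 1000/57.4 mas = 17.42 pc
M = m − 5 log₁₀ d + 5 = 15.84 − 5·1.2411 + 5 = 14.635
M − M_☉ = 14.635 − 4.83 = 9.805
L/L_☉ = 10^(−0.4 × 9.805) = 1.197×10^-4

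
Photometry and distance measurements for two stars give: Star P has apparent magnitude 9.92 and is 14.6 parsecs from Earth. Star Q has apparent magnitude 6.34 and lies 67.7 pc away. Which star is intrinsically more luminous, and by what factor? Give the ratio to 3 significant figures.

Star P: M = m − 5 log₁₀ d + 5 = 9.92 − 5·1.1644 + 5 = 9.098
Star Q: M = m − 5 log₁₀ d + 5 = 6.34 − 5·1.8306 + 5 = 2.187
ΔM = M_P − M_Q = 9.098 − (2.187) = 6.911; smaller M is more luminous → Star Q.
L ratio = 10^(0.4 |ΔM|) = 10^2.764 = 581.4

Star Q is more luminous, by a factor of 581.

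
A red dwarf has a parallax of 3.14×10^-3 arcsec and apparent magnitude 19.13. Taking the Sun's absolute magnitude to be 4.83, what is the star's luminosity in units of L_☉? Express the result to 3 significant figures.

L/L_☉ ≈ 1.93×10^-3

d = 1/p = 1/3.14×10^-3″ = 318.5 pc
M = m − 5 log₁₀ d + 5 = 19.13 − 5·2.5031 + 5 = 11.615
M − M_☉ = 11.615 − 4.83 = 6.785
L/L_☉ = 10^(−0.4 × 6.785) = 1.933×10^-3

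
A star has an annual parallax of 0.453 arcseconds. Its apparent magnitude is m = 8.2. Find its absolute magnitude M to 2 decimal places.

d = 1/p = 1/0.453″ = 2.208 pc
5 log₁₀(d/10 pc) = 5 log₁₀(2.208) − 5 = -3.280
M = m − 5 log₁₀(d/10) = 8.2 + 3.280 = 11.480

M ≈ 11.48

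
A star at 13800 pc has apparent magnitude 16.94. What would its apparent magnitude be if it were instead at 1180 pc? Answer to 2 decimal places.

m ≈ 11.60

Flux ∝ 1/d², so Δm = 5 log₁₀(d₂/d₁) = 5 log₁₀(1180/13800) = -5.340
m₂ = m₁ + Δm = 16.94 + (-5.340) = 11.600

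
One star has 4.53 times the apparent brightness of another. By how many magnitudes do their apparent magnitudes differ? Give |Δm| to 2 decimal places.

|Δm| ≈ 1.64

Pogson: Δm = −2.5 log₁₀(ratio) = −2.5 log₁₀(4.53) = −2.5 × 0.6561 = -1.640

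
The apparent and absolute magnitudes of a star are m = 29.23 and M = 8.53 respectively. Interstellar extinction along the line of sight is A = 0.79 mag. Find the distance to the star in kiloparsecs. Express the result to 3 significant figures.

d ≈ 95.9 kpc

m − M = 5 log₁₀(d/10 pc) + A  ⇒  29.23 − (8.53) − 0.79 = 5 log₁₀(d/10)
19.910 = 5 log₁₀(d/10)
log₁₀ d = (m − M − A)/5 + 1 = 4.9820
d = 10^4.9820 = 95940 pc
= 95.94 kpc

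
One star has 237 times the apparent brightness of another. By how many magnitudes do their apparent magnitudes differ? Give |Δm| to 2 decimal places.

Pogson: Δm = −2.5 log₁₀(ratio) = −2.5 log₁₀(237) = −2.5 × 2.3747 = -5.937

|Δm| ≈ 5.94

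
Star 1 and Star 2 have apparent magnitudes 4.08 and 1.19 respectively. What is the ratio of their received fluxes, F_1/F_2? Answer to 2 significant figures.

F_1/F_2 ≈ 0.070

Magnitude difference = 2.89
Flux ratio = 10^(−0.4 Δm) = 10^(−0.4 × 2.89) = 10^-1.156 = 0.06982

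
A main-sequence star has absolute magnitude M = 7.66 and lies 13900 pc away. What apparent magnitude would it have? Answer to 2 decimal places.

m = M + 5 log₁₀ d − 5 = 7.66 + 5·4.1430 − 5 = 23.375

m ≈ 23.38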